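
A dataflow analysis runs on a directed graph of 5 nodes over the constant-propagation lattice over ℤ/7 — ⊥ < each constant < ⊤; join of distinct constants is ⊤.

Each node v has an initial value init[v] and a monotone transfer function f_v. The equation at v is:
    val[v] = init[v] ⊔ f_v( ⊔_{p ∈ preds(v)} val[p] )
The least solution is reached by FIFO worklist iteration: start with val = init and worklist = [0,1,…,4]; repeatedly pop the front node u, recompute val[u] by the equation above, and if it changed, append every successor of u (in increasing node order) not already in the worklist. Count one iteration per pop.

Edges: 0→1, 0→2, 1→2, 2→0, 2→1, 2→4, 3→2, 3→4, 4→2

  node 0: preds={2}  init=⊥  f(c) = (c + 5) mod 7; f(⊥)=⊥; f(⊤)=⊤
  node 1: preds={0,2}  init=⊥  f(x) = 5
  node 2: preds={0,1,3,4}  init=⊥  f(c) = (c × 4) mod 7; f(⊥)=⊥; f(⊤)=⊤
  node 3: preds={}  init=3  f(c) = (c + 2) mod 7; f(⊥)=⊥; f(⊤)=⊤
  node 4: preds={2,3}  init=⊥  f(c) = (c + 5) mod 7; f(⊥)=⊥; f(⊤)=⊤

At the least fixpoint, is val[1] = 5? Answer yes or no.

yes

Worklist (8 pops):
  #1 pop 0: in=⊥ → ⊥ (no change)
  #2 pop 1: in=⊥ → 5 (was ⊥); enqueue []
  #3 pop 2: in=⊤ → ⊤ (was ⊥); enqueue [0,1]
  #4 pop 3: in=⊥ → 3 (no change)
  #5 pop 4: in=⊤ → ⊤ (was ⊥); enqueue [2]
  #6 pop 0: in=⊤ → ⊤ (was ⊥); enqueue []
  #7 pop 1: in=⊤ → 5 (no change)
  #8 pop 2: in=⊤ → ⊤ (no change)

Fixpoint:
  val[0] = ⊤
  val[1] = 5
  val[2] = ⊤
  val[3] = 3
  val[4] = ⊤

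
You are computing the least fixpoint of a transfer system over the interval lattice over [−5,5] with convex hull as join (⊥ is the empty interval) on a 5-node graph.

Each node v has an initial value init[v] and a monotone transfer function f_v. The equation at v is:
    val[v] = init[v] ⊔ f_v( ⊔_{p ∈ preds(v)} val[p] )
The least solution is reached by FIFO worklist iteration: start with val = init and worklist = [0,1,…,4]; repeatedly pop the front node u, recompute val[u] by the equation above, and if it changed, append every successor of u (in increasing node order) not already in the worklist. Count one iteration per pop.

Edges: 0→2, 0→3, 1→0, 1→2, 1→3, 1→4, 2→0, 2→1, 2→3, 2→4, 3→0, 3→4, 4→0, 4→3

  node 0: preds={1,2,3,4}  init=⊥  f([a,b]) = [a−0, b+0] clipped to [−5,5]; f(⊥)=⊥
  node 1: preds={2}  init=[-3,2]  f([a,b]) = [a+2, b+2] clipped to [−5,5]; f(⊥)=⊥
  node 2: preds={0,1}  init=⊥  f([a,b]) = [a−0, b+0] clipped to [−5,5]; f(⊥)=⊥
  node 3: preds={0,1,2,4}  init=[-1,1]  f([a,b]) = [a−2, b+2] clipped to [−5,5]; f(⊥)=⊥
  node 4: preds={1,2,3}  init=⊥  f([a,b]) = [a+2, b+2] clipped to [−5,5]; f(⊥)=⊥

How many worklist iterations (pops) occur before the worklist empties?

Trace (16 dequeues):
  [1] u=0 | in [-3,2] | out [-3,2] | prev ⊥ | push {}
  [2] u=1 | in ⊥ | out [-3,2] | ==
  [3] u=2 | in [-3,2] | out [-3,2] | prev ⊥ | push {0,1}
  [4] u=3 | in [-3,2] | out [-5,4] | prev [-1,1] | push {}
  [5] u=4 | in [-5,4] | out [-3,5] | prev ⊥ | push {3}
  [6] u=0 | in [-5,5] | out [-5,5] | prev [-3,2] | push {2}
  [7] u=1 | in [-3,2] | out [-3,4] | prev [-3,2] | push {0,4}
  [8] u=3 | in [-5,5] | out [-5,5] | prev [-5,4] | push {}
  [9] u=2 | in [-5,5] | out [-5,5] | prev [-3,2] | push {1,3}
  [10] u=0 | in [-5,5] | out [-5,5] | ==
  [11] u=4 | in [-5,5] | out [-3,5] | ==
  [12] u=1 | in [-5,5] | out [-3,5] | prev [-3,4] | push {0,2,4}
  [13] u=3 | in [-5,5] | out [-5,5] | ==
  [14] u=0 | in [-5,5] | out [-5,5] | ==
  [15] u=2 | in [-5,5] | out [-5,5] | ==
  [16] u=4 | in [-5,5] | out [-3,5] | ==

Converged values:
  [0] [-5,5]
  [1] [-3,5]
  [2] [-5,5]
  [3] [-5,5]
  [4] [-3,5]

16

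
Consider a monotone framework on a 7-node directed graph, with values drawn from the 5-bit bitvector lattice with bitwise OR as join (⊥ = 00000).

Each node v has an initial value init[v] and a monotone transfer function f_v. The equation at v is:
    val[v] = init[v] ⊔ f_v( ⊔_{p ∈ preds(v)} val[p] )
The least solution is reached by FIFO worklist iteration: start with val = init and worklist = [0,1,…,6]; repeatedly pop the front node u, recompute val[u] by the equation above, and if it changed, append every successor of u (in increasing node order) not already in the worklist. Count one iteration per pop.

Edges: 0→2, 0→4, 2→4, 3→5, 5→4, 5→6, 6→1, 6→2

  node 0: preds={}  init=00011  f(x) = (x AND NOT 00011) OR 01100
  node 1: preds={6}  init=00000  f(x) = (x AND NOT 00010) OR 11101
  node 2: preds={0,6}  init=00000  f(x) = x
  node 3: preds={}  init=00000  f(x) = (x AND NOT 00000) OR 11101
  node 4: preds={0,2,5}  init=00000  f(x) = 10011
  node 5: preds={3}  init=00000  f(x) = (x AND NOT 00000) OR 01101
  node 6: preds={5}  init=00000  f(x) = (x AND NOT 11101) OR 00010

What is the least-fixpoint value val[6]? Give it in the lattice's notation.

00010

Iteration log — 10 steps:
  step 1. node 0  ⊔preds=00000  new=01111  old=00011  +wl: 
  step 2. node 1  ⊔preds=00000  new=11101  old=00000  +wl: 
  step 3. node 2  ⊔preds=01111  new=01111  old=00000  +wl: 
  step 4. node 3  ⊔preds=00000  new=11101  old=00000  +wl: 
  step 5. node 4  ⊔preds=01111  new=10011  old=00000  +wl: 
  step 6. node 5  ⊔preds=11101  new=11101  old=00000  +wl: 4
  step 7. node 6  ⊔preds=11101  new=00010  old=00000  +wl: 1,2
  step 8. node 4  ⊔preds=11111  new=10011  stable
  step 9. node 1  ⊔preds=00010  new=11101  stable
  step 10. node 2  ⊔preds=01111  new=01111  stable

Least fixpoint reached:
  node 0: 01111
  node 1: 11101
  node 2: 01111
  node 3: 11101
  node 4: 10011
  node 5: 11101
  node 6: 00010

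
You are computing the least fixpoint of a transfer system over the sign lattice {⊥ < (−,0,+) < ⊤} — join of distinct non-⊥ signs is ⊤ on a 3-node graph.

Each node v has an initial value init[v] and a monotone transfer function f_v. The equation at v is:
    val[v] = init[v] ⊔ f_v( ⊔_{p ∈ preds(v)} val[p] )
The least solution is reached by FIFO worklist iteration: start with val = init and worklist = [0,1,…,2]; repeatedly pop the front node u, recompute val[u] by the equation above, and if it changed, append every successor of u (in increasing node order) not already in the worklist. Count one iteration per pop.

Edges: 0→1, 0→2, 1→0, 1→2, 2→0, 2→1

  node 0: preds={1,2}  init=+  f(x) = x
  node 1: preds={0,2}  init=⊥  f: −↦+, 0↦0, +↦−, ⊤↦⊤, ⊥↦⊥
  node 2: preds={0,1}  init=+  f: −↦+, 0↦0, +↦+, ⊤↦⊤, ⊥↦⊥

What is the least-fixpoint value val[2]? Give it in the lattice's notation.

Iteration log — 7 steps:
  step 1. node 0  ⊔preds=+  new=+  stable
  step 2. node 1  ⊔preds=+  new=−  old=⊥  +wl: 0
  step 3. node 2  ⊔preds=⊤  new=⊤  old=+  +wl: 1
  step 4. node 0  ⊔preds=⊤  new=⊤  old=+  +wl: 2
  step 5. node 1  ⊔preds=⊤  new=⊤  old=−  +wl: 0
  step 6. node 2  ⊔preds=⊤  new=⊤  stable
  step 7. node 0  ⊔preds=⊤  new=⊤  stable

Least fixpoint reached:
  node 0: ⊤
  node 1: ⊤
  node 2: ⊤

⊤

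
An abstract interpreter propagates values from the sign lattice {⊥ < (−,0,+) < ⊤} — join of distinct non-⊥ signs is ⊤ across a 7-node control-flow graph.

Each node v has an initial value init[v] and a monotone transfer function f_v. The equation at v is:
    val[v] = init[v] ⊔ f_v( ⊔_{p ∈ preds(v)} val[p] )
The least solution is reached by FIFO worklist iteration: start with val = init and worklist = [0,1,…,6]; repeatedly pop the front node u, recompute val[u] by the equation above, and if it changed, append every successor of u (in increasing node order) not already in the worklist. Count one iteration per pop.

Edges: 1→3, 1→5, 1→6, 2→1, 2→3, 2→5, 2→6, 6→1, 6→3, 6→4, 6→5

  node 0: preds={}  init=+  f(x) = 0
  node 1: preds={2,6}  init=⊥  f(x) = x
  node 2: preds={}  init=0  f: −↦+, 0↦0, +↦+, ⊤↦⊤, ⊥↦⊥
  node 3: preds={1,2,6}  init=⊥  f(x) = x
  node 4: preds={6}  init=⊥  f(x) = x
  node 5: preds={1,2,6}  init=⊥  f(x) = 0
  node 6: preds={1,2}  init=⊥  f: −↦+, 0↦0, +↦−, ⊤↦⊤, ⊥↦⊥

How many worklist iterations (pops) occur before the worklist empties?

Iteration log — 11 steps:
  step 1. node 0  ⊔preds=⊥  new=⊤  old=+  +wl: 
  step 2. node 1  ⊔preds=0  new=0  old=⊥  +wl: 
  step 3. node 2  ⊔preds=⊥  new=0  stable
  step 4. node 3  ⊔preds=0  new=0  old=⊥  +wl: 
  step 5. node 4  ⊔preds=⊥  new=⊥  stable
  step 6. node 5  ⊔preds=0  new=0  old=⊥  +wl: 
  step 7. node 6  ⊔preds=0  new=0  old=⊥  +wl: 1,3,4,5
  step 8. node 1  ⊔preds=0  new=0  stable
  step 9. node 3  ⊔preds=0  new=0  stable
  step 10. node 4  ⊔preds=0  new=0  old=⊥  +wl: 
  step 11. node 5  ⊔preds=0  new=0  stable

Least fixpoint reached:
  node 0: ⊤
  node 1: 0
  node 2: 0
  node 3: 0
  node 4: 0
  node 5: 0
  node 6: 0

11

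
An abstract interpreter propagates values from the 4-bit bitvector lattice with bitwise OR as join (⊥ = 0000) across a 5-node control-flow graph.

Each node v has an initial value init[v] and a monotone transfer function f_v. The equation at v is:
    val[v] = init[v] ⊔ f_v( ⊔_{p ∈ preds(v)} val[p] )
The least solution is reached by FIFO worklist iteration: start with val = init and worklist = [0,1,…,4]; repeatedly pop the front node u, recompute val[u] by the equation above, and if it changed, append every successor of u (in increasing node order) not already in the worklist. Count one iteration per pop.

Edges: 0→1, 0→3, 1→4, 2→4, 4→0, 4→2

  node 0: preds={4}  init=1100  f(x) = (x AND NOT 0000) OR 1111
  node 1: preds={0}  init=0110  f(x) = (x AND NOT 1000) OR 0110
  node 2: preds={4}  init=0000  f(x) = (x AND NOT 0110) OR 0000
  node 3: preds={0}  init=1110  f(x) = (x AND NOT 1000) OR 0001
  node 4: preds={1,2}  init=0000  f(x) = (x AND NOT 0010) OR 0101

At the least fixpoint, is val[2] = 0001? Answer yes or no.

Iteration log — 8 steps:
  step 1. node 0  ⊔preds=0000  new=1111  old=1100  +wl: 
  step 2. node 1  ⊔preds=1111  new=0111  old=0110  +wl: 
  step 3. node 2  ⊔preds=0000  new=0000  stable
  step 4. node 3  ⊔preds=1111  new=1111  old=1110  +wl: 
  step 5. node 4  ⊔preds=0111  new=0101  old=0000  +wl: 0,2
  step 6. node 0  ⊔preds=0101  new=1111  stable
  step 7. node 2  ⊔preds=0101  new=0001  old=0000  +wl: 4
  step 8. node 4  ⊔preds=0111  new=0101  stable

Least fixpoint reached:
  node 0: 1111
  node 1: 0111
  node 2: 0001
  node 3: 1111
  node 4: 0101

yes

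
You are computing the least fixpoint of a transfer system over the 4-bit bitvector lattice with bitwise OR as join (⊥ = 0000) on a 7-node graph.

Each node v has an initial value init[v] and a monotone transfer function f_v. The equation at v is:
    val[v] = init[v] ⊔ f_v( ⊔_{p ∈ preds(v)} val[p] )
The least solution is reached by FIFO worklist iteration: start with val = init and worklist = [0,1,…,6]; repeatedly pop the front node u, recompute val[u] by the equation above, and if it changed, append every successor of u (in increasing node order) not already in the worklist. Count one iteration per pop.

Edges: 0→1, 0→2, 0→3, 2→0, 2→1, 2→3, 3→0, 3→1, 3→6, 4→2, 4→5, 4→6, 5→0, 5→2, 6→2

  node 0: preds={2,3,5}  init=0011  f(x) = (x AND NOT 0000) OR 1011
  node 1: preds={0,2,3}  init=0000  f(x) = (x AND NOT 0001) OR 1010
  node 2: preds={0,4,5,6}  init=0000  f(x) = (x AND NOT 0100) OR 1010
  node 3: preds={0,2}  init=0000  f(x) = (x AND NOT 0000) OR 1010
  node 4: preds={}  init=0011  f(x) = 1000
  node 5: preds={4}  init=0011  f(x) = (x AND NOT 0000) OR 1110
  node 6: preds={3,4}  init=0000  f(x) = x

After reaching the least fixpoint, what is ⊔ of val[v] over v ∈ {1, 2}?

Iteration log — 15 steps:
  step 1. node 0  ⊔preds=0011  new=1011  old=0011  +wl: 
  step 2. node 1  ⊔preds=1011  new=1010  old=0000  +wl: 
  step 3. node 2  ⊔preds=1011  new=1011  old=0000  +wl: 0,1
  step 4. node 3  ⊔preds=1011  new=1011  old=0000  +wl: 
  step 5. node 4  ⊔preds=0000  new=1011  old=0011  +wl: 2
  step 6. node 5  ⊔preds=1011  new=1111  old=0011  +wl: 
  step 7. node 6  ⊔preds=1011  new=1011  old=0000  +wl: 
  step 8. node 0  ⊔preds=1111  new=1111  old=1011  +wl: 3
  step 9. node 1  ⊔preds=1111  new=1110  old=1010  +wl: 
  step 10. node 2  ⊔preds=1111  new=1011  stable
  step 11. node 3  ⊔preds=1111  new=1111  old=1011  +wl: 0,1,6
  step 12. node 0  ⊔preds=1111  new=1111  stable
  step 13. node 1  ⊔preds=1111  new=1110  stable
  step 14. node 6  ⊔preds=1111  new=1111  old=1011  +wl: 2
  step 15. node 2  ⊔preds=1111  new=1011  stable

Least fixpoint reached:
  node 0: 1111
  node 1: 1110
  node 2: 1011
  node 3: 1111
  node 4: 1011
  node 5: 1111
  node 6: 1111

1111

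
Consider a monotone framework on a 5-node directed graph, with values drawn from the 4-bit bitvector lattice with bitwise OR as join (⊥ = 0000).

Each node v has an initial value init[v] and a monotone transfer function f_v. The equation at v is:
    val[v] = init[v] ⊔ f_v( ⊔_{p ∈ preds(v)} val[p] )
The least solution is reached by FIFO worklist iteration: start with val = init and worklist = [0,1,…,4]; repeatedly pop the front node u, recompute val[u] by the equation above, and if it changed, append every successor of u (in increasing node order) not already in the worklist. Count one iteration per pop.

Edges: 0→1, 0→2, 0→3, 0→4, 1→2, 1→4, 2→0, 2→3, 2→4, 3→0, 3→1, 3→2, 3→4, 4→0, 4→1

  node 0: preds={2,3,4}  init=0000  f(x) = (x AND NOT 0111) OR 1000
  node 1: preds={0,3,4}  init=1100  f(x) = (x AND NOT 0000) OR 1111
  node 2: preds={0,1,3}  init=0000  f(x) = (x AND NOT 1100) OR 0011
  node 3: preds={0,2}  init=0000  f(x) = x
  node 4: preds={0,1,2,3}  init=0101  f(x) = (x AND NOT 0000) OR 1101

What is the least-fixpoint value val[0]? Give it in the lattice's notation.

Iteration log — 8 steps:
  step 1. node 0  ⊔preds=0101  new=1000  old=0000  +wl: 
  step 2. node 1  ⊔preds=1101  new=1111  old=1100  +wl: 
  step 3. node 2  ⊔preds=1111  new=0011  old=0000  +wl: 0
  step 4. node 3  ⊔preds=1011  new=1011  old=0000  +wl: 1,2
  step 5. node 4  ⊔preds=1111  new=1111  old=0101  +wl: 
  step 6. node 0  ⊔preds=1111  new=1000  stable
  step 7. node 1  ⊔preds=1111  new=1111  stable
  step 8. node 2  ⊔preds=1111  new=0011  stable

Least fixpoint reached:
  node 0: 1000
  node 1: 1111
  node 2: 0011
  node 3: 1011
  node 4: 1111

1000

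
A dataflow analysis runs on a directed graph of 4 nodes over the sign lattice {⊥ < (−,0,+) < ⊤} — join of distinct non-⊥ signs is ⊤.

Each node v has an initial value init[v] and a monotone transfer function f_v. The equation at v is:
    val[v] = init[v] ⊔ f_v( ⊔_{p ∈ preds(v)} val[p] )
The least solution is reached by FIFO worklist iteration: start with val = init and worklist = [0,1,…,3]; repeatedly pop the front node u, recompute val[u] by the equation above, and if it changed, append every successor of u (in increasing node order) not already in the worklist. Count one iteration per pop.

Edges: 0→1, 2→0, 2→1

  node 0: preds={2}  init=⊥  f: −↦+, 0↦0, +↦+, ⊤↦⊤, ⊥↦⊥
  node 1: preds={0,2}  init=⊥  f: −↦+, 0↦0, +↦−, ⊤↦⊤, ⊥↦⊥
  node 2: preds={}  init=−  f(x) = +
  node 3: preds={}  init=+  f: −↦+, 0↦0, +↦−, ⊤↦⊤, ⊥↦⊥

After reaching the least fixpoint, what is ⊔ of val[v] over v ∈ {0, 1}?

Trace (6 dequeues):
  [1] u=0 | in − | out + | prev ⊥ | push {}
  [2] u=1 | in ⊤ | out ⊤ | prev ⊥ | push {}
  [3] u=2 | in ⊥ | out ⊤ | prev − | push {0,1}
  [4] u=3 | in ⊥ | out + | ==
  [5] u=0 | in ⊤ | out ⊤ | prev + | push {}
  [6] u=1 | in ⊤ | out ⊤ | ==

Converged values:
  [0] ⊤
  [1] ⊤
  [2] ⊤
  [3] +

⊤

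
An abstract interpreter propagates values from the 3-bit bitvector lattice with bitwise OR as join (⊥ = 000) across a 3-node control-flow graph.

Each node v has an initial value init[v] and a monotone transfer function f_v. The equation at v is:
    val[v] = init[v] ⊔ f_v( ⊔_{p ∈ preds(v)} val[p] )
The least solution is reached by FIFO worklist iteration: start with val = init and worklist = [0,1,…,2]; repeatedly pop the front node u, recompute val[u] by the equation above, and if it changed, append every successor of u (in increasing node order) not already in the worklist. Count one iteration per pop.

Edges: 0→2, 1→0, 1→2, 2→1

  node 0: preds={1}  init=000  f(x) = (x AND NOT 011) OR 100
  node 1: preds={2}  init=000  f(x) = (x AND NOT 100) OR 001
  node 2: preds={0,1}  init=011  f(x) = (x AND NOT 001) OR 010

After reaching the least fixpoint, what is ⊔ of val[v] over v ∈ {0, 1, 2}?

111

Iteration log — 5 steps:
  step 1. node 0  ⊔preds=000  new=100  old=000  +wl: 
  step 2. node 1  ⊔preds=011  new=011  old=000  +wl: 0
  step 3. node 2  ⊔preds=111  new=111  old=011  +wl: 1
  step 4. node 0  ⊔preds=011  new=100  stable
  step 5. node 1  ⊔preds=111  new=011  stable

Least fixpoint reached:
  node 0: 100
  node 1: 011
  node 2: 111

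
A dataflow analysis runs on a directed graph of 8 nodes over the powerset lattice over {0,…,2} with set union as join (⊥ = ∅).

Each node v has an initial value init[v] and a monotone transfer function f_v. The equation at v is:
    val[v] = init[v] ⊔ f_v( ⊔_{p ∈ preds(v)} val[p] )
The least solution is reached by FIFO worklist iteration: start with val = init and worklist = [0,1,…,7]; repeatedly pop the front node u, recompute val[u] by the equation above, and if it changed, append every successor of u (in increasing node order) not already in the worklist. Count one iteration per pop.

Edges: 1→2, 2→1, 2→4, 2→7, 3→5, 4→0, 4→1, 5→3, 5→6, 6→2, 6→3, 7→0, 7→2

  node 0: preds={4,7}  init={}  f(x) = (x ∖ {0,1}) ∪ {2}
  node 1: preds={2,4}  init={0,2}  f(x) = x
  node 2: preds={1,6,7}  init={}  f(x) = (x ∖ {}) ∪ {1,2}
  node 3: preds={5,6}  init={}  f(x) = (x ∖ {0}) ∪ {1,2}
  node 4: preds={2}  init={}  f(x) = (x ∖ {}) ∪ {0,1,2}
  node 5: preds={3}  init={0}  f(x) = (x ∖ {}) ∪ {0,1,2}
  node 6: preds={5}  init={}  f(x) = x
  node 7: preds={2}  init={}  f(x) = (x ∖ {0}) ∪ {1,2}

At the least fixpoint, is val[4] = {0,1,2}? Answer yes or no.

yes

Worklist (12 pops):
  #1 pop 0: in={} → {2} (was {}); enqueue []
  #2 pop 1: in={} → {0,2} (no change)
  #3 pop 2: in={0,2} → {0,1,2} (was {}); enqueue [1]
  #4 pop 3: in={0} → {1,2} (was {}); enqueue []
  #5 pop 4: in={0,1,2} → {0,1,2} (was {}); enqueue [0]
  #6 pop 5: in={1,2} → {0,1,2} (was {0}); enqueue [3]
  #7 pop 6: in={0,1,2} → {0,1,2} (was {}); enqueue [2]
  #8 pop 7: in={0,1,2} → {1,2} (was {}); enqueue []
  #9 pop 1: in={0,1,2} → {0,1,2} (was {0,2}); enqueue []
  #10 pop 0: in={0,1,2} → {2} (no change)
  #11 pop 3: in={0,1,2} → {1,2} (no change)
  #12 pop 2: in={0,1,2} → {0,1,2} (no change)

Fixpoint:
  val[0] = {2}
  val[1] = {0,1,2}
  val[2] = {0,1,2}
  val[3] = {1,2}
  val[4] = {0,1,2}
  val[5] = {0,1,2}
  val[6] = {0,1,2}
  val[7] = {1,2}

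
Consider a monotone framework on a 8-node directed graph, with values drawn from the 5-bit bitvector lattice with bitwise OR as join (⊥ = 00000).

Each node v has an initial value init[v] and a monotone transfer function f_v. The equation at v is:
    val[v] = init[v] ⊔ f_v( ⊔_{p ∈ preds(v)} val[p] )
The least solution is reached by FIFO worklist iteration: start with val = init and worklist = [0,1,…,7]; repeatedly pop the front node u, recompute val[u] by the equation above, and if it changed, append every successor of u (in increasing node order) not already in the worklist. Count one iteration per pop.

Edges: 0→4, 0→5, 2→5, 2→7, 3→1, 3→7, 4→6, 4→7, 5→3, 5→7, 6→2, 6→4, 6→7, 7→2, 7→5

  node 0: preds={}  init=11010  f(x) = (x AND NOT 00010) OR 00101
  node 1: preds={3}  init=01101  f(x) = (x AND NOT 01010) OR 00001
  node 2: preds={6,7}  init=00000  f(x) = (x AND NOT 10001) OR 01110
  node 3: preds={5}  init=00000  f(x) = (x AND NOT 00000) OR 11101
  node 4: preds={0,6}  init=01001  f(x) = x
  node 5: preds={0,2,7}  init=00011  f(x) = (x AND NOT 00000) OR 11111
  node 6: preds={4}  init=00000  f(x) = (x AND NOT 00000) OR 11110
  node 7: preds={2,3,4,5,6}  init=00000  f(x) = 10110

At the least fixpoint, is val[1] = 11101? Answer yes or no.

yes

Trace (13 dequeues):
  [1] u=0 | in 00000 | out 11111 | prev 11010 | push {}
  [2] u=1 | in 00000 | out 01101 | ==
  [3] u=2 | in 00000 | out 01110 | prev 00000 | push {}
  [4] u=3 | in 00011 | out 11111 | prev 00000 | push {1}
  [5] u=4 | in 11111 | out 11111 | prev 01001 | push {}
  [6] u=5 | in 11111 | out 11111 | prev 00011 | push {3}
  [7] u=6 | in 11111 | out 11111 | prev 00000 | push {2,4}
  [8] u=7 | in 11111 | out 10110 | prev 00000 | push {5}
  [9] u=1 | in 11111 | out 11101 | prev 01101 | push {}
  [10] u=3 | in 11111 | out 11111 | ==
  [11] u=2 | in 11111 | out 01110 | ==
  [12] u=4 | in 11111 | out 11111 | ==
  [13] u=5 | in 11111 | out 11111 | ==

Converged values:
  [0] 11111
  [1] 11101
  [2] 01110
  [3] 11111
  [4] 11111
  [5] 11111
  [6] 11111
  [7] 10110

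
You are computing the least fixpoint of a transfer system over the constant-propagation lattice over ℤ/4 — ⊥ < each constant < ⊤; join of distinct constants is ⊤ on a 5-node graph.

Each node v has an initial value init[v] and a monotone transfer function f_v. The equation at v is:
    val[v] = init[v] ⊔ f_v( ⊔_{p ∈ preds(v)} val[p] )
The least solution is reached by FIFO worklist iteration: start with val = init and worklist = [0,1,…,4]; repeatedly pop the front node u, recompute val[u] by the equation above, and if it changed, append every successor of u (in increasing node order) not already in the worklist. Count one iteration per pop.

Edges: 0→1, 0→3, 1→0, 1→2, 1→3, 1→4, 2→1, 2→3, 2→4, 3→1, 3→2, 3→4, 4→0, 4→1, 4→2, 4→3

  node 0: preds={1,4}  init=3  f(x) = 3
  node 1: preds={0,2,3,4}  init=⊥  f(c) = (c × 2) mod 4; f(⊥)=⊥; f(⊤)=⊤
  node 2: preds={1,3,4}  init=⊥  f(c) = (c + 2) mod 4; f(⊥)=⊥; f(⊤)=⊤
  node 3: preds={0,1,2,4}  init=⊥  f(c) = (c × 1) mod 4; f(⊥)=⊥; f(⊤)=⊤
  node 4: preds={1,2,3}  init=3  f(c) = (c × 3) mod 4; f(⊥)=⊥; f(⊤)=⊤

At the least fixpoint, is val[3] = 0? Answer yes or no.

no

Iteration log — 11 steps:
  step 1. node 0  ⊔preds=3  new=3  stable
  step 2. node 1  ⊔preds=3  new=2  old=⊥  +wl: 0
  step 3. node 2  ⊔preds=⊤  new=⊤  old=⊥  +wl: 1
  step 4. node 3  ⊔preds=⊤  new=⊤  old=⊥  +wl: 2
  step 5. node 4  ⊔preds=⊤  new=⊤  old=3  +wl: 3
  step 6. node 0  ⊔preds=⊤  new=3  stable
  step 7. node 1  ⊔preds=⊤  new=⊤  old=2  +wl: 0,4
  step 8. node 2  ⊔preds=⊤  new=⊤  stable
  step 9. node 3  ⊔preds=⊤  new=⊤  stable
  step 10. node 0  ⊔preds=⊤  new=3  stable
  step 11. node 4  ⊔preds=⊤  new=⊤  stable

Least fixpoint reached:
  node 0: 3
  node 1: ⊤
  node 2: ⊤
  node 3: ⊤
  node 4: ⊤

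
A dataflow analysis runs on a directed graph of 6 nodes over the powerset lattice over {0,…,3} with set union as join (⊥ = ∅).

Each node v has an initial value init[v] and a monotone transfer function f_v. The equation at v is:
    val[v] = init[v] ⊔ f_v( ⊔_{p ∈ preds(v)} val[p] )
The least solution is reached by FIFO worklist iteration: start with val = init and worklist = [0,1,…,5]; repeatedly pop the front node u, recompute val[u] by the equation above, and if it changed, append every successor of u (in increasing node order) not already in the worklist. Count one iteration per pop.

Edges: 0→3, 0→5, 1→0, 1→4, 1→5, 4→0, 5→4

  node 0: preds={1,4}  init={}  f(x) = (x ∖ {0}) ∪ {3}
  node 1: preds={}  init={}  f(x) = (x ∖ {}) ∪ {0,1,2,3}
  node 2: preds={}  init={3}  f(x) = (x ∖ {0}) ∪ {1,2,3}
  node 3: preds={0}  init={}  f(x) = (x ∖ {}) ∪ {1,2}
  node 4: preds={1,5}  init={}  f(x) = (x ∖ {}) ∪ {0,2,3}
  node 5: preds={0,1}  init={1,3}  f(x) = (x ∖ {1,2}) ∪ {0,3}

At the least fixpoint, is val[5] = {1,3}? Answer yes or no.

no

Iteration log — 10 steps:
  step 1. node 0  ⊔preds={}  new={3}  old={}  +wl: 
  step 2. node 1  ⊔preds={}  new={0,1,2,3}  old={}  +wl: 0
  step 3. node 2  ⊔preds={}  new={1,2,3}  old={3}  +wl: 
  step 4. node 3  ⊔preds={3}  new={1,2,3}  old={}  +wl: 
  step 5. node 4  ⊔preds={0,1,2,3}  new={0,1,2,3}  old={}  +wl: 
  step 6. node 5  ⊔preds={0,1,2,3}  new={0,1,3}  old={1,3}  +wl: 4
  step 7. node 0  ⊔preds={0,1,2,3}  new={1,2,3}  old={3}  +wl: 3,5
  step 8. node 4  ⊔preds={0,1,2,3}  new={0,1,2,3}  stable
  step 9. node 3  ⊔preds={1,2,3}  new={1,2,3}  stable
  step 10. node 5  ⊔preds={0,1,2,3}  new={0,1,3}  stable

Least fixpoint reached:
  node 0: {1,2,3}
  node 1: {0,1,2,3}
  node 2: {1,2,3}
  node 3: {1,2,3}
  node 4: {0,1,2,3}
  node 5: {0,1,3}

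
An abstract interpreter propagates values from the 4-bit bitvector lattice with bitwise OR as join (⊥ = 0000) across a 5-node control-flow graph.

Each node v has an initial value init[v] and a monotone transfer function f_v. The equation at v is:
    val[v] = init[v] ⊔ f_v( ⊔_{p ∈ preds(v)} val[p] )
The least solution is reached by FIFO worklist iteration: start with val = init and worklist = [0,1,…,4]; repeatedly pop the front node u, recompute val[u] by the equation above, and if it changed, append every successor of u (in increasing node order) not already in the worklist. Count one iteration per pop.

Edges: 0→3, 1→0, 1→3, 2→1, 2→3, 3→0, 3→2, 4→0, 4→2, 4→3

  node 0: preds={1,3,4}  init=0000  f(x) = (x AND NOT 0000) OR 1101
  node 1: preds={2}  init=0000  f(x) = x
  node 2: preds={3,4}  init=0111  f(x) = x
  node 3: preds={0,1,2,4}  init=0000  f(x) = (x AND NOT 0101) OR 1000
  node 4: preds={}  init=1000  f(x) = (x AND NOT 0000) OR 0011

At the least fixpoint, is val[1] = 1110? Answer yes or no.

no

Trace (10 dequeues):
  [1] u=0 | in 1000 | out 1101 | prev 0000 | push {}
  [2] u=1 | in 0111 | out 0111 | prev 0000 | push {0}
  [3] u=2 | in 1000 | out 1111 | prev 0111 | push {1}
  [4] u=3 | in 1111 | out 1010 | prev 0000 | push {2}
  [5] u=4 | in 0000 | out 1011 | prev 1000 | push {3}
  [6] u=0 | in 1111 | out 1111 | prev 1101 | push {}
  [7] u=1 | in 1111 | out 1111 | prev 0111 | push {0}
  [8] u=2 | in 1011 | out 1111 | ==
  [9] u=3 | in 1111 | out 1010 | ==
  [10] u=0 | in 1111 | out 1111 | ==

Converged values:
  [0] 1111
  [1] 1111
  [2] 1111
  [3] 1010
  [4] 1011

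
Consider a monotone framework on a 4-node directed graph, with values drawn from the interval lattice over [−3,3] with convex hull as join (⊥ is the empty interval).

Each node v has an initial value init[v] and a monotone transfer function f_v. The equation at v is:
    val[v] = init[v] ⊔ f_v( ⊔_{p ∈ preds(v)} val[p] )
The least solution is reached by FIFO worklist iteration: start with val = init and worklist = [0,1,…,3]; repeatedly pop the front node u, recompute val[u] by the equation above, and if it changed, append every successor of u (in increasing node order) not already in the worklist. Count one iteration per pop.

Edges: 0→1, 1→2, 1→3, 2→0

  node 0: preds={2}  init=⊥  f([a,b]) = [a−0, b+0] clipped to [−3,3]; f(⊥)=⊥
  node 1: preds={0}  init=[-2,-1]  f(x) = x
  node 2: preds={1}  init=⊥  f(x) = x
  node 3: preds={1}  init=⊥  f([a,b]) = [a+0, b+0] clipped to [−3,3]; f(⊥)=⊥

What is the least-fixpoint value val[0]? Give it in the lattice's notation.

[-2,-1]

Iteration log — 6 steps:
  step 1. node 0  ⊔preds=⊥  new=⊥  stable
  step 2. node 1  ⊔preds=⊥  new=[-2,-1]  stable
  step 3. node 2  ⊔preds=[-2,-1]  new=[-2,-1]  old=⊥  +wl: 0
  step 4. node 3  ⊔preds=[-2,-1]  new=[-2,-1]  old=⊥  +wl: 
  step 5. node 0  ⊔preds=[-2,-1]  new=[-2,-1]  old=⊥  +wl: 1
  step 6. node 1  ⊔preds=[-2,-1]  new=[-2,-1]  stable

Least fixpoint reached:
  node 0: [-2,-1]
  node 1: [-2,-1]
  node 2: [-2,-1]
  node 3: [-2,-1]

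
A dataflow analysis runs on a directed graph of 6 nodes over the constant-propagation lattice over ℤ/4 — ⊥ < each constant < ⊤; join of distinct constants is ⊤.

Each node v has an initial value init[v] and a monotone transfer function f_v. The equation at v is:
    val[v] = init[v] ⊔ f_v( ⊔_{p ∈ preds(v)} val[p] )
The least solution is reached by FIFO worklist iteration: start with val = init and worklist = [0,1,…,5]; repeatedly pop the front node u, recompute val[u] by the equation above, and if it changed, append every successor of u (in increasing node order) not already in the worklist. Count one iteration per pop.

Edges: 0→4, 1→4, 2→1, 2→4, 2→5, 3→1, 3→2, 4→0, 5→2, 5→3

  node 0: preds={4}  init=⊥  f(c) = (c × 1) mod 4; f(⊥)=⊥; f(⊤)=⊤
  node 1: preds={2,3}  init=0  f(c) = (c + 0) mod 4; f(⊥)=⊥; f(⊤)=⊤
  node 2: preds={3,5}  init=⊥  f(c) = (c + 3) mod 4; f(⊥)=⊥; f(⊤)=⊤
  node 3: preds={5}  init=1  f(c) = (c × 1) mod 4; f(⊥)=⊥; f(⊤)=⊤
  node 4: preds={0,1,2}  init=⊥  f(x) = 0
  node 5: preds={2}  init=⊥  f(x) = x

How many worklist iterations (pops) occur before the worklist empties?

Trace (15 dequeues):
  [1] u=0 | in ⊥ | out ⊥ | ==
  [2] u=1 | in 1 | out ⊤ | prev 0 | push {}
  [3] u=2 | in 1 | out 0 | prev ⊥ | push {1}
  [4] u=3 | in ⊥ | out 1 | ==
  [5] u=4 | in ⊤ | out 0 | prev ⊥ | push {0}
  [6] u=5 | in 0 | out 0 | prev ⊥ | push {2,3}
  [7] u=1 | in ⊤ | out ⊤ | ==
  [8] u=0 | in 0 | out 0 | prev ⊥ | push {4}
  [9] u=2 | in ⊤ | out ⊤ | prev 0 | push {1,5}
  [10] u=3 | in 0 | out ⊤ | prev 1 | push {2}
  [11] u=4 | in ⊤ | out 0 | ==
  [12] u=1 | in ⊤ | out ⊤ | ==
  [13] u=5 | in ⊤ | out ⊤ | prev 0 | push {3}
  [14] u=2 | in ⊤ | out ⊤ | ==
  [15] u=3 | in ⊤ | out ⊤ | ==

Converged values:
  [0] 0
  [1] ⊤
  [2] ⊤
  [3] ⊤
  [4] 0
  [5] ⊤

15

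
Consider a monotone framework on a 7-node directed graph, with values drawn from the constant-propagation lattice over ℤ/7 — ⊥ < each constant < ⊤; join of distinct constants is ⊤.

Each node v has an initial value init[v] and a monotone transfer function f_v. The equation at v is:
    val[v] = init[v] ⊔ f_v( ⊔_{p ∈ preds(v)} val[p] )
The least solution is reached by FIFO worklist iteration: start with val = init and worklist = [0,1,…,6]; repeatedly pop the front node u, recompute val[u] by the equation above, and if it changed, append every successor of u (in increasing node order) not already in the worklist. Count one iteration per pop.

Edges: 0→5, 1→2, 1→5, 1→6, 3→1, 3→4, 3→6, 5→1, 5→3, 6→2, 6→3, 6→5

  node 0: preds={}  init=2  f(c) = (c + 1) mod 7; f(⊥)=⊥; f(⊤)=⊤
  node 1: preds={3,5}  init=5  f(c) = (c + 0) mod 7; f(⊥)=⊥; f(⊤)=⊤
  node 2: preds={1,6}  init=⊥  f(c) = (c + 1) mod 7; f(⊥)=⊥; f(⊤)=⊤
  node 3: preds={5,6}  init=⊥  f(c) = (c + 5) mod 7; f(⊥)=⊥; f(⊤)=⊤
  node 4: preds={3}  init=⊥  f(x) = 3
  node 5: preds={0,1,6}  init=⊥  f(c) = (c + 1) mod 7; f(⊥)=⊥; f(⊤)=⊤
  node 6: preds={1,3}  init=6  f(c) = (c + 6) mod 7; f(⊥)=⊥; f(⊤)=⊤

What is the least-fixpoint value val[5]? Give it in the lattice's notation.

Iteration log — 14 steps:
  step 1. node 0  ⊔preds=⊥  new=2  stable
  step 2. node 1  ⊔preds=⊥  new=5  stable
  step 3. node 2  ⊔preds=⊤  new=⊤  old=⊥  +wl: 
  step 4. node 3  ⊔preds=6  new=4  old=⊥  +wl: 1
  step 5. node 4  ⊔preds=4  new=3  old=⊥  +wl: 
  step 6. node 5  ⊔preds=⊤  new=⊤  old=⊥  +wl: 3
  step 7. node 6  ⊔preds=⊤  new=⊤  old=6  +wl: 2,5
  step 8. node 1  ⊔preds=⊤  new=⊤  old=5  +wl: 6
  step 9. node 3  ⊔preds=⊤  new=⊤  old=4  +wl: 1,4
  step 10. node 2  ⊔preds=⊤  new=⊤  stable
  step 11. node 5  ⊔preds=⊤  new=⊤  stable
  step 12. node 6  ⊔preds=⊤  new=⊤  stable
  step 13. node 1  ⊔preds=⊤  new=⊤  stable
  step 14. node 4  ⊔preds=⊤  new=3  stable

Least fixpoint reached:
  node 0: 2
  node 1: ⊤
  node 2: ⊤
  node 3: ⊤
  node 4: 3
  node 5: ⊤
  node 6: ⊤

⊤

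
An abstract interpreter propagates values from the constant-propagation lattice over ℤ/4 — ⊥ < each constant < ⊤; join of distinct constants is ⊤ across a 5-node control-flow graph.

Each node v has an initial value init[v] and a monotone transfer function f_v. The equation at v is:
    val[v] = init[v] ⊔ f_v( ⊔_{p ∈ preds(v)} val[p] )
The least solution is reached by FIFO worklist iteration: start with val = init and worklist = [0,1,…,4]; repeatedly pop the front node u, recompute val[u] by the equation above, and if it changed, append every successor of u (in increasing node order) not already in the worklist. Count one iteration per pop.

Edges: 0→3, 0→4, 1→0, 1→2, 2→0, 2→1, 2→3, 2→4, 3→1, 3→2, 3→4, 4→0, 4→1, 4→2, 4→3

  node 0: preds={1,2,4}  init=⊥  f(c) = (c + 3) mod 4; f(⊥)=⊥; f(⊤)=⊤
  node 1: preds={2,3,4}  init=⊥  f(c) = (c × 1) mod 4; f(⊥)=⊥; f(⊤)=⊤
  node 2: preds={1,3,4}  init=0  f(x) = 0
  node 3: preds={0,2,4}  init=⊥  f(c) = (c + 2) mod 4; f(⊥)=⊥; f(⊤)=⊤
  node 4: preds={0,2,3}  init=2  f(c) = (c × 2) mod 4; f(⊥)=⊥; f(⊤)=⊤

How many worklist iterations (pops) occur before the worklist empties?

Worklist (9 pops):
  #1 pop 0: in=⊤ → ⊤ (was ⊥); enqueue []
  #2 pop 1: in=⊤ → ⊤ (was ⊥); enqueue [0]
  #3 pop 2: in=⊤ → 0 (no change)
  #4 pop 3: in=⊤ → ⊤ (was ⊥); enqueue [1,2]
  #5 pop 4: in=⊤ → ⊤ (was 2); enqueue [3]
  #6 pop 0: in=⊤ → ⊤ (no change)
  #7 pop 1: in=⊤ → ⊤ (no change)
  #8 pop 2: in=⊤ → 0 (no change)
  #9 pop 3: in=⊤ → ⊤ (no change)

Fixpoint:
  val[0] = ⊤
  val[1] = ⊤
  val[2] = 0
  val[3] = ⊤
  val[4] = ⊤

9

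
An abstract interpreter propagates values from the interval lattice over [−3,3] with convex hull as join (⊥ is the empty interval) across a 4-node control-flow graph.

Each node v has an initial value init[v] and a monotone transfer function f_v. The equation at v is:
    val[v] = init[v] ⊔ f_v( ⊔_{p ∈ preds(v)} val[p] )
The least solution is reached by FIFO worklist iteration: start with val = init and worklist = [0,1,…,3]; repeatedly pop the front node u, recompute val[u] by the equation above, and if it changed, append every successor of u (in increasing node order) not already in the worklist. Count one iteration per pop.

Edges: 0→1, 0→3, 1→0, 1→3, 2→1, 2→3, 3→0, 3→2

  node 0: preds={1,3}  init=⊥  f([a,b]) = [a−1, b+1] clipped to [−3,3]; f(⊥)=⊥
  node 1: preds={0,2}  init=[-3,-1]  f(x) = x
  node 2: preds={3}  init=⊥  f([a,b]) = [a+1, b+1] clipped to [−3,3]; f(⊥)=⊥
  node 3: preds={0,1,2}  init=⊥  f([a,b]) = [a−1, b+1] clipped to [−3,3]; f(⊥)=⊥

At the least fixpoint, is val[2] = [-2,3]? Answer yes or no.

yes

Trace (13 dequeues):
  [1] u=0 | in [-3,-1] | out [-3,0] | prev ⊥ | push {}
  [2] u=1 | in [-3,0] | out [-3,0] | prev [-3,-1] | push {0}
  [3] u=2 | in ⊥ | out ⊥ | ==
  [4] u=3 | in [-3,0] | out [-3,1] | prev ⊥ | push {2}
  [5] u=0 | in [-3,1] | out [-3,2] | prev [-3,0] | push {1,3}
  [6] u=2 | in [-3,1] | out [-2,2] | prev ⊥ | push {}
  [7] u=1 | in [-3,2] | out [-3,2] | prev [-3,0] | push {0}
  [8] u=3 | in [-3,2] | out [-3,3] | prev [-3,1] | push {2}
  [9] u=0 | in [-3,3] | out [-3,3] | prev [-3,2] | push {1,3}
  [10] u=2 | in [-3,3] | out [-2,3] | prev [-2,2] | push {}
  [11] u=1 | in [-3,3] | out [-3,3] | prev [-3,2] | push {0}
  [12] u=3 | in [-3,3] | out [-3,3] | ==
  [13] u=0 | in [-3,3] | out [-3,3] | ==

Converged values:
  [0] [-3,3]
  [1] [-3,3]
  [2] [-2,3]
  [3] [-3,3]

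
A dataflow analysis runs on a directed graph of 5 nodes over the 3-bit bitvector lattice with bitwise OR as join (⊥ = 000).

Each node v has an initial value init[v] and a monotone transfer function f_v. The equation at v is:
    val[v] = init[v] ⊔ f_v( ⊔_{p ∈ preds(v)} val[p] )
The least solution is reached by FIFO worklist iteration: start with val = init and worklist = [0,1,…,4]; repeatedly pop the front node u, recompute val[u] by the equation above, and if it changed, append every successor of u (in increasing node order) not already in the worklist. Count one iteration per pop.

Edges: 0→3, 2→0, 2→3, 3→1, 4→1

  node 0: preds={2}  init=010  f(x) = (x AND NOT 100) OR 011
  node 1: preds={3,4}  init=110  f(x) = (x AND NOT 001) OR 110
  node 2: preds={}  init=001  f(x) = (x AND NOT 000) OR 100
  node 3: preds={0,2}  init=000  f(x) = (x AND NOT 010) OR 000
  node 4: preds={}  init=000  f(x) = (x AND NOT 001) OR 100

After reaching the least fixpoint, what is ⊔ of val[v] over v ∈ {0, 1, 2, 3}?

111

Trace (7 dequeues):
  [1] u=0 | in 001 | out 011 | prev 010 | push {}
  [2] u=1 | in 000 | out 110 | ==
  [3] u=2 | in 000 | out 101 | prev 001 | push {0}
  [4] u=3 | in 111 | out 101 | prev 000 | push {1}
  [5] u=4 | in 000 | out 100 | prev 000 | push {}
  [6] u=0 | in 101 | out 011 | ==
  [7] u=1 | in 101 | out 110 | ==

Converged values:
  [0] 011
  [1] 110
  [2] 101
  [3] 101
  [4] 100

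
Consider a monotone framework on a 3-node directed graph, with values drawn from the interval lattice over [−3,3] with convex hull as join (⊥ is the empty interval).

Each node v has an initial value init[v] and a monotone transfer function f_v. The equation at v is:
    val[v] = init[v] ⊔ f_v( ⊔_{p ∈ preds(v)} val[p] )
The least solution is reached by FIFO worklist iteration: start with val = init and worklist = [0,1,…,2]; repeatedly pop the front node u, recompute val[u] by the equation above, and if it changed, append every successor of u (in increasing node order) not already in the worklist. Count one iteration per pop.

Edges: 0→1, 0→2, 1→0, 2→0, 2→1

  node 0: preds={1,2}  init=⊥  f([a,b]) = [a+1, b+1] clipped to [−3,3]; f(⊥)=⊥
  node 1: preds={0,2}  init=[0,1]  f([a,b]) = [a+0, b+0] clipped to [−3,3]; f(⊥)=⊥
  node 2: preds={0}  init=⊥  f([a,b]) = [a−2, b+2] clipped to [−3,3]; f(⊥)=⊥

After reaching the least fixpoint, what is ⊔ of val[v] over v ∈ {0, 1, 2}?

Trace (13 dequeues):
  [1] u=0 | in [0,1] | out [1,2] | prev ⊥ | push {}
  [2] u=1 | in [1,2] | out [0,2] | prev [0,1] | push {0}
  [3] u=2 | in [1,2] | out [-1,3] | prev ⊥ | push {1}
  [4] u=0 | in [-1,3] | out [0,3] | prev [1,2] | push {2}
  [5] u=1 | in [-1,3] | out [-1,3] | prev [0,2] | push {0}
  [6] u=2 | in [0,3] | out [-2,3] | prev [-1,3] | push {1}
  [7] u=0 | in [-2,3] | out [-1,3] | prev [0,3] | push {2}
  [8] u=1 | in [-2,3] | out [-2,3] | prev [-1,3] | push {0}
  [9] u=2 | in [-1,3] | out [-3,3] | prev [-2,3] | push {1}
  [10] u=0 | in [-3,3] | out [-2,3] | prev [-1,3] | push {2}
  [11] u=1 | in [-3,3] | out [-3,3] | prev [-2,3] | push {0}
  [12] u=2 | in [-2,3] | out [-3,3] | ==
  [13] u=0 | in [-3,3] | out [-2,3] | ==

Converged values:
  [0] [-2,3]
  [1] [-3,3]
  [2] [-3,3]

[-3,3]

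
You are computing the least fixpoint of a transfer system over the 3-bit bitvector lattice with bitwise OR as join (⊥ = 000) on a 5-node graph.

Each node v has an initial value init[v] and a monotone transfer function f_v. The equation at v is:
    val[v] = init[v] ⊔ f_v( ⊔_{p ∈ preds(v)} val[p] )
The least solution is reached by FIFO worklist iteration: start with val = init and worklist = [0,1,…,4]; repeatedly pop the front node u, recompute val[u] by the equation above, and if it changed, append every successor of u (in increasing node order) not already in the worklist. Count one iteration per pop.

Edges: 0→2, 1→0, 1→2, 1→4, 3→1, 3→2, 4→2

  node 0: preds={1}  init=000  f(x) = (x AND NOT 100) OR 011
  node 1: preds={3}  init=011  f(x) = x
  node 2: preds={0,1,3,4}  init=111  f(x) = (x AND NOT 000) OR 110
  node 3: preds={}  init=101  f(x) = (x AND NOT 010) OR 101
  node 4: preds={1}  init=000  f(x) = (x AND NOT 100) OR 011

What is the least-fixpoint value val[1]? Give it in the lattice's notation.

Worklist (7 pops):
  #1 pop 0: in=011 → 011 (was 000); enqueue []
  #2 pop 1: in=101 → 111 (was 011); enqueue [0]
  #3 pop 2: in=111 → 111 (no change)
  #4 pop 3: in=000 → 101 (no change)
  #5 pop 4: in=111 → 011 (was 000); enqueue [2]
  #6 pop 0: in=111 → 011 (no change)
  #7 pop 2: in=111 → 111 (no change)

Fixpoint:
  val[0] = 011
  val[1] = 111
  val[2] = 111
  val[3] = 101
  val[4] = 011

111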